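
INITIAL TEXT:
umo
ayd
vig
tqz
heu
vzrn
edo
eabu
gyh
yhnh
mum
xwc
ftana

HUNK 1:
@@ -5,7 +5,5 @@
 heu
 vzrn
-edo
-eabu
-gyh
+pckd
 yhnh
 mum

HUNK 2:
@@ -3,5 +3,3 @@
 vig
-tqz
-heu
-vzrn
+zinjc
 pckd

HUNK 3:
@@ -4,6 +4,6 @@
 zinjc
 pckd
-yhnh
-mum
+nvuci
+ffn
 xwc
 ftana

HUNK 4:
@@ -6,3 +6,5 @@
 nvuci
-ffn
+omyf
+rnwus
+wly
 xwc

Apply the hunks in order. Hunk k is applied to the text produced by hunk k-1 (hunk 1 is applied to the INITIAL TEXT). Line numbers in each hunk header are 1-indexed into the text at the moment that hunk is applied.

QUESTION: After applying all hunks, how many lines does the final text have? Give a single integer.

Hunk 1: at line 5 remove [edo,eabu,gyh] add [pckd] -> 11 lines: umo ayd vig tqz heu vzrn pckd yhnh mum xwc ftana
Hunk 2: at line 3 remove [tqz,heu,vzrn] add [zinjc] -> 9 lines: umo ayd vig zinjc pckd yhnh mum xwc ftana
Hunk 3: at line 4 remove [yhnh,mum] add [nvuci,ffn] -> 9 lines: umo ayd vig zinjc pckd nvuci ffn xwc ftana
Hunk 4: at line 6 remove [ffn] add [omyf,rnwus,wly] -> 11 lines: umo ayd vig zinjc pckd nvuci omyf rnwus wly xwc ftana
Final line count: 11

Answer: 11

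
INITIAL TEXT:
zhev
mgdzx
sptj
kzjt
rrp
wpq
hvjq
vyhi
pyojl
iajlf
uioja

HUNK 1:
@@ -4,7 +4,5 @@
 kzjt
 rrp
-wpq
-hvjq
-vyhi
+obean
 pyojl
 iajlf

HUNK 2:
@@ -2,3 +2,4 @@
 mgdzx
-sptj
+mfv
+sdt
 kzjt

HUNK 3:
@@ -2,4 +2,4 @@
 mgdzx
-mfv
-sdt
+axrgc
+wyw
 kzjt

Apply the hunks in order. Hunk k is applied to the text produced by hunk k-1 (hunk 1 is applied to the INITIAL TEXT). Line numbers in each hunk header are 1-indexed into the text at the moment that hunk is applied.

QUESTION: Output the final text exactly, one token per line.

Hunk 1: at line 4 remove [wpq,hvjq,vyhi] add [obean] -> 9 lines: zhev mgdzx sptj kzjt rrp obean pyojl iajlf uioja
Hunk 2: at line 2 remove [sptj] add [mfv,sdt] -> 10 lines: zhev mgdzx mfv sdt kzjt rrp obean pyojl iajlf uioja
Hunk 3: at line 2 remove [mfv,sdt] add [axrgc,wyw] -> 10 lines: zhev mgdzx axrgc wyw kzjt rrp obean pyojl iajlf uioja

Answer: zhev
mgdzx
axrgc
wyw
kzjt
rrp
obean
pyojl
iajlf
uioja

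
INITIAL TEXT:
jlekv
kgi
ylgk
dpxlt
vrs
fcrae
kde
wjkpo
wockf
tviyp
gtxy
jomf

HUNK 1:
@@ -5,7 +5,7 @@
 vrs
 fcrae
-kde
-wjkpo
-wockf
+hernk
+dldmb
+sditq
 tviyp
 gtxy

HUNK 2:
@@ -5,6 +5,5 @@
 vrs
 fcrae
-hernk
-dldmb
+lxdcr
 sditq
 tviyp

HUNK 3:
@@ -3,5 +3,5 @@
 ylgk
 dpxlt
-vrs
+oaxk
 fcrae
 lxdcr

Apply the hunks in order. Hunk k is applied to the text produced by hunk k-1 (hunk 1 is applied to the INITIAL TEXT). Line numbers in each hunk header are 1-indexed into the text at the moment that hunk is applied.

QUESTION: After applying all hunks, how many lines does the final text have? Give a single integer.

Answer: 11

Derivation:
Hunk 1: at line 5 remove [kde,wjkpo,wockf] add [hernk,dldmb,sditq] -> 12 lines: jlekv kgi ylgk dpxlt vrs fcrae hernk dldmb sditq tviyp gtxy jomf
Hunk 2: at line 5 remove [hernk,dldmb] add [lxdcr] -> 11 lines: jlekv kgi ylgk dpxlt vrs fcrae lxdcr sditq tviyp gtxy jomf
Hunk 3: at line 3 remove [vrs] add [oaxk] -> 11 lines: jlekv kgi ylgk dpxlt oaxk fcrae lxdcr sditq tviyp gtxy jomf
Final line count: 11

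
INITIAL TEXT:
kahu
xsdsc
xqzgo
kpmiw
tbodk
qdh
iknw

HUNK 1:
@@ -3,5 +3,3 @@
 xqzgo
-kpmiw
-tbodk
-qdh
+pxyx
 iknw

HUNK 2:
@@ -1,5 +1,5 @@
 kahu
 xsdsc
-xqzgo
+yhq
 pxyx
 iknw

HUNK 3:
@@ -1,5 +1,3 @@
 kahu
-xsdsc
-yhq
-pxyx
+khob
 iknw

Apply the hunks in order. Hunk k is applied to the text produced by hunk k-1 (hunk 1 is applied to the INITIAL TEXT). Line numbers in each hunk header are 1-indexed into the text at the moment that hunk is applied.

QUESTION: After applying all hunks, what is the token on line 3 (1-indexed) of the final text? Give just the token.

Hunk 1: at line 3 remove [kpmiw,tbodk,qdh] add [pxyx] -> 5 lines: kahu xsdsc xqzgo pxyx iknw
Hunk 2: at line 1 remove [xqzgo] add [yhq] -> 5 lines: kahu xsdsc yhq pxyx iknw
Hunk 3: at line 1 remove [xsdsc,yhq,pxyx] add [khob] -> 3 lines: kahu khob iknw
Final line 3: iknw

Answer: iknw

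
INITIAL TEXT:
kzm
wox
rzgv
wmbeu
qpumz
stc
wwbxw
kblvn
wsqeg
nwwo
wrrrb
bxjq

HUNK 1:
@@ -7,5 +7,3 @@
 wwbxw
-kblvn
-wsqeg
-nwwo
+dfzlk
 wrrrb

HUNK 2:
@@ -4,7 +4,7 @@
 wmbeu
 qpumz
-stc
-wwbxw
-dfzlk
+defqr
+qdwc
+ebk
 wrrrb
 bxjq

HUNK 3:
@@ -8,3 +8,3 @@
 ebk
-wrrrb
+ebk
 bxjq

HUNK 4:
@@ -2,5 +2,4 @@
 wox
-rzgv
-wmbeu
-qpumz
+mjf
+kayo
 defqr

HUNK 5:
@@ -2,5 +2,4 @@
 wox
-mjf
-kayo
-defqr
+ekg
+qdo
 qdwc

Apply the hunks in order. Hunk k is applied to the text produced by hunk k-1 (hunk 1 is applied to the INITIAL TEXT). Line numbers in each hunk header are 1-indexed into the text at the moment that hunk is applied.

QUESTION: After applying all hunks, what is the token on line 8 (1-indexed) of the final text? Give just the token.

Answer: bxjq

Derivation:
Hunk 1: at line 7 remove [kblvn,wsqeg,nwwo] add [dfzlk] -> 10 lines: kzm wox rzgv wmbeu qpumz stc wwbxw dfzlk wrrrb bxjq
Hunk 2: at line 4 remove [stc,wwbxw,dfzlk] add [defqr,qdwc,ebk] -> 10 lines: kzm wox rzgv wmbeu qpumz defqr qdwc ebk wrrrb bxjq
Hunk 3: at line 8 remove [wrrrb] add [ebk] -> 10 lines: kzm wox rzgv wmbeu qpumz defqr qdwc ebk ebk bxjq
Hunk 4: at line 2 remove [rzgv,wmbeu,qpumz] add [mjf,kayo] -> 9 lines: kzm wox mjf kayo defqr qdwc ebk ebk bxjq
Hunk 5: at line 2 remove [mjf,kayo,defqr] add [ekg,qdo] -> 8 lines: kzm wox ekg qdo qdwc ebk ebk bxjq
Final line 8: bxjq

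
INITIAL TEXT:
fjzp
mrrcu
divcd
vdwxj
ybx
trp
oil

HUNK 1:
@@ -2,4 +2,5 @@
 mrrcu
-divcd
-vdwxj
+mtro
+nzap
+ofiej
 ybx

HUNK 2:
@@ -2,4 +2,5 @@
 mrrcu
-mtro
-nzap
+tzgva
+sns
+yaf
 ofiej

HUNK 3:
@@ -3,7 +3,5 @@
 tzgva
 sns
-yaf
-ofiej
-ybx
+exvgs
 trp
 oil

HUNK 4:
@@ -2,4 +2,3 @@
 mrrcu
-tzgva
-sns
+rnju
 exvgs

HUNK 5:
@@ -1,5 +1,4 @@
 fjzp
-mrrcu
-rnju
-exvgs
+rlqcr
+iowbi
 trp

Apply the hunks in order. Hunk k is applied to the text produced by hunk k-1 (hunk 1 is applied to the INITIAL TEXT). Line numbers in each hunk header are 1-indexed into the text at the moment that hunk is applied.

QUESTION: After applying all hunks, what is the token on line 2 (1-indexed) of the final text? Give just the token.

Hunk 1: at line 2 remove [divcd,vdwxj] add [mtro,nzap,ofiej] -> 8 lines: fjzp mrrcu mtro nzap ofiej ybx trp oil
Hunk 2: at line 2 remove [mtro,nzap] add [tzgva,sns,yaf] -> 9 lines: fjzp mrrcu tzgva sns yaf ofiej ybx trp oil
Hunk 3: at line 3 remove [yaf,ofiej,ybx] add [exvgs] -> 7 lines: fjzp mrrcu tzgva sns exvgs trp oil
Hunk 4: at line 2 remove [tzgva,sns] add [rnju] -> 6 lines: fjzp mrrcu rnju exvgs trp oil
Hunk 5: at line 1 remove [mrrcu,rnju,exvgs] add [rlqcr,iowbi] -> 5 lines: fjzp rlqcr iowbi trp oil
Final line 2: rlqcr

Answer: rlqcr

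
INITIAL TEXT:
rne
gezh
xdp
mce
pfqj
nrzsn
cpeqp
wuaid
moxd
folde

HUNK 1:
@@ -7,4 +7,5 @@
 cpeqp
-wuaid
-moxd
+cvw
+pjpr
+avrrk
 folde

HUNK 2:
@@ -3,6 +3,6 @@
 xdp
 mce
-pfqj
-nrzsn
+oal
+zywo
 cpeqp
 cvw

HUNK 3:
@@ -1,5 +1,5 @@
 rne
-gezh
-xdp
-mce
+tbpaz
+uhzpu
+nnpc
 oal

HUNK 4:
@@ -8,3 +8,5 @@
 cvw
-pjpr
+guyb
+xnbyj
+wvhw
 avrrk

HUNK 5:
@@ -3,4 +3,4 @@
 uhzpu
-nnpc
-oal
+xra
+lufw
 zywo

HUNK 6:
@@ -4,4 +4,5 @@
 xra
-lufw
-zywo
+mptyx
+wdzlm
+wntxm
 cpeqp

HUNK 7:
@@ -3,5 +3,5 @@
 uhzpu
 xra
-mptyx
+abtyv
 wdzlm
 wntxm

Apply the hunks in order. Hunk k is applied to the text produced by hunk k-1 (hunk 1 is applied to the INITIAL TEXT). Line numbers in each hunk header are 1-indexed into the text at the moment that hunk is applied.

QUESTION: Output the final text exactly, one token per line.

Answer: rne
tbpaz
uhzpu
xra
abtyv
wdzlm
wntxm
cpeqp
cvw
guyb
xnbyj
wvhw
avrrk
folde

Derivation:
Hunk 1: at line 7 remove [wuaid,moxd] add [cvw,pjpr,avrrk] -> 11 lines: rne gezh xdp mce pfqj nrzsn cpeqp cvw pjpr avrrk folde
Hunk 2: at line 3 remove [pfqj,nrzsn] add [oal,zywo] -> 11 lines: rne gezh xdp mce oal zywo cpeqp cvw pjpr avrrk folde
Hunk 3: at line 1 remove [gezh,xdp,mce] add [tbpaz,uhzpu,nnpc] -> 11 lines: rne tbpaz uhzpu nnpc oal zywo cpeqp cvw pjpr avrrk folde
Hunk 4: at line 8 remove [pjpr] add [guyb,xnbyj,wvhw] -> 13 lines: rne tbpaz uhzpu nnpc oal zywo cpeqp cvw guyb xnbyj wvhw avrrk folde
Hunk 5: at line 3 remove [nnpc,oal] add [xra,lufw] -> 13 lines: rne tbpaz uhzpu xra lufw zywo cpeqp cvw guyb xnbyj wvhw avrrk folde
Hunk 6: at line 4 remove [lufw,zywo] add [mptyx,wdzlm,wntxm] -> 14 lines: rne tbpaz uhzpu xra mptyx wdzlm wntxm cpeqp cvw guyb xnbyj wvhw avrrk folde
Hunk 7: at line 3 remove [mptyx] add [abtyv] -> 14 lines: rne tbpaz uhzpu xra abtyv wdzlm wntxm cpeqp cvw guyb xnbyj wvhw avrrk folde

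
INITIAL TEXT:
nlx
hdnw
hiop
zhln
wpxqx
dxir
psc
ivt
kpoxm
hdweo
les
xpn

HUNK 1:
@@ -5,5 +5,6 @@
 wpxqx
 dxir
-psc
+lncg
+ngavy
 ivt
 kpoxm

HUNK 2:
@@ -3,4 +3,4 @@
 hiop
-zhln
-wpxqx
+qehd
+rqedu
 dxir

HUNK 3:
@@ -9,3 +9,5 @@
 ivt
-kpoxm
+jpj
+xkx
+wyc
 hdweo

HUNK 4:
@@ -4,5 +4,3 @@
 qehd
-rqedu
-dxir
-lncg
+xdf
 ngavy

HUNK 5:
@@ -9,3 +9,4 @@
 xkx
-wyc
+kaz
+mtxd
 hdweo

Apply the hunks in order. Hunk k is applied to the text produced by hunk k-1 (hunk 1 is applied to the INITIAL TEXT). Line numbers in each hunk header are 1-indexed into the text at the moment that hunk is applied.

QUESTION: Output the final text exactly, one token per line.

Hunk 1: at line 5 remove [psc] add [lncg,ngavy] -> 13 lines: nlx hdnw hiop zhln wpxqx dxir lncg ngavy ivt kpoxm hdweo les xpn
Hunk 2: at line 3 remove [zhln,wpxqx] add [qehd,rqedu] -> 13 lines: nlx hdnw hiop qehd rqedu dxir lncg ngavy ivt kpoxm hdweo les xpn
Hunk 3: at line 9 remove [kpoxm] add [jpj,xkx,wyc] -> 15 lines: nlx hdnw hiop qehd rqedu dxir lncg ngavy ivt jpj xkx wyc hdweo les xpn
Hunk 4: at line 4 remove [rqedu,dxir,lncg] add [xdf] -> 13 lines: nlx hdnw hiop qehd xdf ngavy ivt jpj xkx wyc hdweo les xpn
Hunk 5: at line 9 remove [wyc] add [kaz,mtxd] -> 14 lines: nlx hdnw hiop qehd xdf ngavy ivt jpj xkx kaz mtxd hdweo les xpn

Answer: nlx
hdnw
hiop
qehd
xdf
ngavy
ivt
jpj
xkx
kaz
mtxd
hdweo
les
xpn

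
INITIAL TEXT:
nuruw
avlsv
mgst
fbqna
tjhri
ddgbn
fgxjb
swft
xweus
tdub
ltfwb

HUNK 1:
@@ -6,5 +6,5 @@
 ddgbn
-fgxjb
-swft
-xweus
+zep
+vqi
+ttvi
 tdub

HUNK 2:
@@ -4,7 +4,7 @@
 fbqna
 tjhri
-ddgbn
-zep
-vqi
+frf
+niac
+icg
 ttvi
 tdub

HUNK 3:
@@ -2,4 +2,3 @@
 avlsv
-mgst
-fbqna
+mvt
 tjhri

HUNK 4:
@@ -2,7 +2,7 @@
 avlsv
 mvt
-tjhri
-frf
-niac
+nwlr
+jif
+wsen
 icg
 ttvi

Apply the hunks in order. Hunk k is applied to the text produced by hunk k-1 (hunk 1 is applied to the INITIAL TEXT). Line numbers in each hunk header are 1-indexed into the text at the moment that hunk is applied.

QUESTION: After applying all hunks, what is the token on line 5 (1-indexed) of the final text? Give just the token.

Answer: jif

Derivation:
Hunk 1: at line 6 remove [fgxjb,swft,xweus] add [zep,vqi,ttvi] -> 11 lines: nuruw avlsv mgst fbqna tjhri ddgbn zep vqi ttvi tdub ltfwb
Hunk 2: at line 4 remove [ddgbn,zep,vqi] add [frf,niac,icg] -> 11 lines: nuruw avlsv mgst fbqna tjhri frf niac icg ttvi tdub ltfwb
Hunk 3: at line 2 remove [mgst,fbqna] add [mvt] -> 10 lines: nuruw avlsv mvt tjhri frf niac icg ttvi tdub ltfwb
Hunk 4: at line 2 remove [tjhri,frf,niac] add [nwlr,jif,wsen] -> 10 lines: nuruw avlsv mvt nwlr jif wsen icg ttvi tdub ltfwb
Final line 5: jif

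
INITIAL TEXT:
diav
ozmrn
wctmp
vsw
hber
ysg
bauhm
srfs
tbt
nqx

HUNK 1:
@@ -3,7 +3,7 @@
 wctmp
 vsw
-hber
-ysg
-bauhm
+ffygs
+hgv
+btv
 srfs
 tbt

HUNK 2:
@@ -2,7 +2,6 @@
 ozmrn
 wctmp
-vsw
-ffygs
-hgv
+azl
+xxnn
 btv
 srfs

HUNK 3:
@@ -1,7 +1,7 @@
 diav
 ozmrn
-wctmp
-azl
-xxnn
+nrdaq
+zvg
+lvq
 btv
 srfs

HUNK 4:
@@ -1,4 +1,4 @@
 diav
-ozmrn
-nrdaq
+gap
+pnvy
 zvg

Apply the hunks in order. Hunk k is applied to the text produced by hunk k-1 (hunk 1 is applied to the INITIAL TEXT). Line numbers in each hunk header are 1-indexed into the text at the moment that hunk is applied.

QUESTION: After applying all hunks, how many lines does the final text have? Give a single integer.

Answer: 9

Derivation:
Hunk 1: at line 3 remove [hber,ysg,bauhm] add [ffygs,hgv,btv] -> 10 lines: diav ozmrn wctmp vsw ffygs hgv btv srfs tbt nqx
Hunk 2: at line 2 remove [vsw,ffygs,hgv] add [azl,xxnn] -> 9 lines: diav ozmrn wctmp azl xxnn btv srfs tbt nqx
Hunk 3: at line 1 remove [wctmp,azl,xxnn] add [nrdaq,zvg,lvq] -> 9 lines: diav ozmrn nrdaq zvg lvq btv srfs tbt nqx
Hunk 4: at line 1 remove [ozmrn,nrdaq] add [gap,pnvy] -> 9 lines: diav gap pnvy zvg lvq btv srfs tbt nqx
Final line count: 9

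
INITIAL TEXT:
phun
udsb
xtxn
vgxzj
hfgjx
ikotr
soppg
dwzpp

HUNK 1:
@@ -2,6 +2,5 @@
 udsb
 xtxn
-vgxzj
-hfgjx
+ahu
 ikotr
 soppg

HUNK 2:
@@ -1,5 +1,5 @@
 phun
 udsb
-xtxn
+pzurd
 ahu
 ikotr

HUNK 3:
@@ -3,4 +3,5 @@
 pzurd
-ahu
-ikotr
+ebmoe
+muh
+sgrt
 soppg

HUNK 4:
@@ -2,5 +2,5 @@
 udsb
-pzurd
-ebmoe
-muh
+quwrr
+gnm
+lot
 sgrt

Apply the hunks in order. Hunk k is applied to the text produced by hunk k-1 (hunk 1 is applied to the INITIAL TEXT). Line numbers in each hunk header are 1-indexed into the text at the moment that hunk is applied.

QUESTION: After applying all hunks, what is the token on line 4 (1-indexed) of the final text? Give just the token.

Hunk 1: at line 2 remove [vgxzj,hfgjx] add [ahu] -> 7 lines: phun udsb xtxn ahu ikotr soppg dwzpp
Hunk 2: at line 1 remove [xtxn] add [pzurd] -> 7 lines: phun udsb pzurd ahu ikotr soppg dwzpp
Hunk 3: at line 3 remove [ahu,ikotr] add [ebmoe,muh,sgrt] -> 8 lines: phun udsb pzurd ebmoe muh sgrt soppg dwzpp
Hunk 4: at line 2 remove [pzurd,ebmoe,muh] add [quwrr,gnm,lot] -> 8 lines: phun udsb quwrr gnm lot sgrt soppg dwzpp
Final line 4: gnm

Answer: gnm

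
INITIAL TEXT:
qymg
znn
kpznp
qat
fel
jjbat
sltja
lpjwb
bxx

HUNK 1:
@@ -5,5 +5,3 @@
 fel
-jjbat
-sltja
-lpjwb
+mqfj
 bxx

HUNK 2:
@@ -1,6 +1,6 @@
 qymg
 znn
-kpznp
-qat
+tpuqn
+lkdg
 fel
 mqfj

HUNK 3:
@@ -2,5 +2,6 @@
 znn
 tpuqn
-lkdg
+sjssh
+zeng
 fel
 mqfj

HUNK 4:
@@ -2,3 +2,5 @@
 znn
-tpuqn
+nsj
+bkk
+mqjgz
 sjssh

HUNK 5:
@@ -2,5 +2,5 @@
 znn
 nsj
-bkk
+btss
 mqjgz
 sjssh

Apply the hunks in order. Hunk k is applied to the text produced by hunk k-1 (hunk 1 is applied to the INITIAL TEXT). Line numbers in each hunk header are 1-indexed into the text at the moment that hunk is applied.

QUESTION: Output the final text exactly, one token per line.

Hunk 1: at line 5 remove [jjbat,sltja,lpjwb] add [mqfj] -> 7 lines: qymg znn kpznp qat fel mqfj bxx
Hunk 2: at line 1 remove [kpznp,qat] add [tpuqn,lkdg] -> 7 lines: qymg znn tpuqn lkdg fel mqfj bxx
Hunk 3: at line 2 remove [lkdg] add [sjssh,zeng] -> 8 lines: qymg znn tpuqn sjssh zeng fel mqfj bxx
Hunk 4: at line 2 remove [tpuqn] add [nsj,bkk,mqjgz] -> 10 lines: qymg znn nsj bkk mqjgz sjssh zeng fel mqfj bxx
Hunk 5: at line 2 remove [bkk] add [btss] -> 10 lines: qymg znn nsj btss mqjgz sjssh zeng fel mqfj bxx

Answer: qymg
znn
nsj
btss
mqjgz
sjssh
zeng
fel
mqfj
bxx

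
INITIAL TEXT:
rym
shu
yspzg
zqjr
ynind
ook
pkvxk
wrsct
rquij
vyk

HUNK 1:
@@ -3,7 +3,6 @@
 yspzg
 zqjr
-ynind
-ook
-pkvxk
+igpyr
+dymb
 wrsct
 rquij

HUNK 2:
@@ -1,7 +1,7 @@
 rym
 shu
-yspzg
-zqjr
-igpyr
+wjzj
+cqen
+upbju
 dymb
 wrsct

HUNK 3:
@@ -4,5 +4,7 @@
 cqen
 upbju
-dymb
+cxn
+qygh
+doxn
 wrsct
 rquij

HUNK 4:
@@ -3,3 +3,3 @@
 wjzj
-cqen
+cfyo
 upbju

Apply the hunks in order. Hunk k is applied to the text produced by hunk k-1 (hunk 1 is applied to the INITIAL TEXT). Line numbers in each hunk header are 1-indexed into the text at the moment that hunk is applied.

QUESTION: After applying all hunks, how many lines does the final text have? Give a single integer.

Hunk 1: at line 3 remove [ynind,ook,pkvxk] add [igpyr,dymb] -> 9 lines: rym shu yspzg zqjr igpyr dymb wrsct rquij vyk
Hunk 2: at line 1 remove [yspzg,zqjr,igpyr] add [wjzj,cqen,upbju] -> 9 lines: rym shu wjzj cqen upbju dymb wrsct rquij vyk
Hunk 3: at line 4 remove [dymb] add [cxn,qygh,doxn] -> 11 lines: rym shu wjzj cqen upbju cxn qygh doxn wrsct rquij vyk
Hunk 4: at line 3 remove [cqen] add [cfyo] -> 11 lines: rym shu wjzj cfyo upbju cxn qygh doxn wrsct rquij vyk
Final line count: 11

Answer: 11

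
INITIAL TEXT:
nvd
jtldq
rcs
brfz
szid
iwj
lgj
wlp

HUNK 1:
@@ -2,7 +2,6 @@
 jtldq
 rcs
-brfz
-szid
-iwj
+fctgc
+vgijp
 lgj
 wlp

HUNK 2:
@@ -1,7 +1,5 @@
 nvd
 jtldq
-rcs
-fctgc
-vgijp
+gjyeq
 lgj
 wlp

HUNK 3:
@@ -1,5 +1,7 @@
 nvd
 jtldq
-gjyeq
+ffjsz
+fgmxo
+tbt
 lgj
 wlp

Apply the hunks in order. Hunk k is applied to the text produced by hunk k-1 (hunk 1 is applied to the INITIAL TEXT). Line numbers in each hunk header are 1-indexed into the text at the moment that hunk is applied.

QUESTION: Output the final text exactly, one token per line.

Hunk 1: at line 2 remove [brfz,szid,iwj] add [fctgc,vgijp] -> 7 lines: nvd jtldq rcs fctgc vgijp lgj wlp
Hunk 2: at line 1 remove [rcs,fctgc,vgijp] add [gjyeq] -> 5 lines: nvd jtldq gjyeq lgj wlp
Hunk 3: at line 1 remove [gjyeq] add [ffjsz,fgmxo,tbt] -> 7 lines: nvd jtldq ffjsz fgmxo tbt lgj wlp

Answer: nvd
jtldq
ffjsz
fgmxo
tbt
lgj
wlp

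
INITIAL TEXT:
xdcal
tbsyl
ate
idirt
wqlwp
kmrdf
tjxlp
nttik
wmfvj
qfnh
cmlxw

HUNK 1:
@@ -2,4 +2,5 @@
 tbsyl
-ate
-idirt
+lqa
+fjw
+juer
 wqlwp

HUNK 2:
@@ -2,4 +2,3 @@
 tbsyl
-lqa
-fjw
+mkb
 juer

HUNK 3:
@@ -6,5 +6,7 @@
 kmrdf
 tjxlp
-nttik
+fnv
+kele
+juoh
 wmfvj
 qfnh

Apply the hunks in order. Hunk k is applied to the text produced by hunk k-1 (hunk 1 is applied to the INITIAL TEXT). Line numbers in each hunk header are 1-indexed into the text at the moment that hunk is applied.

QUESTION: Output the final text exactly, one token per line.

Hunk 1: at line 2 remove [ate,idirt] add [lqa,fjw,juer] -> 12 lines: xdcal tbsyl lqa fjw juer wqlwp kmrdf tjxlp nttik wmfvj qfnh cmlxw
Hunk 2: at line 2 remove [lqa,fjw] add [mkb] -> 11 lines: xdcal tbsyl mkb juer wqlwp kmrdf tjxlp nttik wmfvj qfnh cmlxw
Hunk 3: at line 6 remove [nttik] add [fnv,kele,juoh] -> 13 lines: xdcal tbsyl mkb juer wqlwp kmrdf tjxlp fnv kele juoh wmfvj qfnh cmlxw

Answer: xdcal
tbsyl
mkb
juer
wqlwp
kmrdf
tjxlp
fnv
kele
juoh
wmfvj
qfnh
cmlxw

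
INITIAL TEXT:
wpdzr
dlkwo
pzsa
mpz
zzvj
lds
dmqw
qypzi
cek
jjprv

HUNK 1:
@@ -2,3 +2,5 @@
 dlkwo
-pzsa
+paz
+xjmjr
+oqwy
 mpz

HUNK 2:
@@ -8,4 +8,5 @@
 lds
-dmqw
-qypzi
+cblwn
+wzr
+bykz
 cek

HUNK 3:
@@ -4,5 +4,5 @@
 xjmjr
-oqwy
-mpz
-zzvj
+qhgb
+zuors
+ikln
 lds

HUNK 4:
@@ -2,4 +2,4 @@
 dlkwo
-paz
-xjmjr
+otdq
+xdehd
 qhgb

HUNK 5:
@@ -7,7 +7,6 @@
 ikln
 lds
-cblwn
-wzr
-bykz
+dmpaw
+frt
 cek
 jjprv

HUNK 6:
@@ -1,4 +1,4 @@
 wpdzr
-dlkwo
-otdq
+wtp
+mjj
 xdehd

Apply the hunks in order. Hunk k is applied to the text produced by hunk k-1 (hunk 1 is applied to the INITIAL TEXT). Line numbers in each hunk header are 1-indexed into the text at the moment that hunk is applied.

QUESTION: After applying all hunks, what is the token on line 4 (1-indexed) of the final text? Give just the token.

Hunk 1: at line 2 remove [pzsa] add [paz,xjmjr,oqwy] -> 12 lines: wpdzr dlkwo paz xjmjr oqwy mpz zzvj lds dmqw qypzi cek jjprv
Hunk 2: at line 8 remove [dmqw,qypzi] add [cblwn,wzr,bykz] -> 13 lines: wpdzr dlkwo paz xjmjr oqwy mpz zzvj lds cblwn wzr bykz cek jjprv
Hunk 3: at line 4 remove [oqwy,mpz,zzvj] add [qhgb,zuors,ikln] -> 13 lines: wpdzr dlkwo paz xjmjr qhgb zuors ikln lds cblwn wzr bykz cek jjprv
Hunk 4: at line 2 remove [paz,xjmjr] add [otdq,xdehd] -> 13 lines: wpdzr dlkwo otdq xdehd qhgb zuors ikln lds cblwn wzr bykz cek jjprv
Hunk 5: at line 7 remove [cblwn,wzr,bykz] add [dmpaw,frt] -> 12 lines: wpdzr dlkwo otdq xdehd qhgb zuors ikln lds dmpaw frt cek jjprv
Hunk 6: at line 1 remove [dlkwo,otdq] add [wtp,mjj] -> 12 lines: wpdzr wtp mjj xdehd qhgb zuors ikln lds dmpaw frt cek jjprv
Final line 4: xdehd

Answer: xdehd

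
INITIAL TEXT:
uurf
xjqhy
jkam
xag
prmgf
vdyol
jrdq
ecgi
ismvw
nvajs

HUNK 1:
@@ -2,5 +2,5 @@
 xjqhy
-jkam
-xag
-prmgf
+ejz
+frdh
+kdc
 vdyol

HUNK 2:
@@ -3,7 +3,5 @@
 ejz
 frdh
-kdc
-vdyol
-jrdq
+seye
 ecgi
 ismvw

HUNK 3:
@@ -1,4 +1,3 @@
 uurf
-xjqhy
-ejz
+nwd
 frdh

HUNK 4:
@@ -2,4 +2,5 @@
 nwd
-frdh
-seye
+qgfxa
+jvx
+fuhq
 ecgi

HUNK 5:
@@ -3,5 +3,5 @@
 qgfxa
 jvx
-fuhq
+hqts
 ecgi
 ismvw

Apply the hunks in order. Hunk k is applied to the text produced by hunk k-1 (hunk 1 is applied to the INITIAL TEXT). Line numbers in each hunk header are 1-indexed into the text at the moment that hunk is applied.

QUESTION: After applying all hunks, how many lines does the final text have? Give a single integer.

Hunk 1: at line 2 remove [jkam,xag,prmgf] add [ejz,frdh,kdc] -> 10 lines: uurf xjqhy ejz frdh kdc vdyol jrdq ecgi ismvw nvajs
Hunk 2: at line 3 remove [kdc,vdyol,jrdq] add [seye] -> 8 lines: uurf xjqhy ejz frdh seye ecgi ismvw nvajs
Hunk 3: at line 1 remove [xjqhy,ejz] add [nwd] -> 7 lines: uurf nwd frdh seye ecgi ismvw nvajs
Hunk 4: at line 2 remove [frdh,seye] add [qgfxa,jvx,fuhq] -> 8 lines: uurf nwd qgfxa jvx fuhq ecgi ismvw nvajs
Hunk 5: at line 3 remove [fuhq] add [hqts] -> 8 lines: uurf nwd qgfxa jvx hqts ecgi ismvw nvajs
Final line count: 8

Answer: 8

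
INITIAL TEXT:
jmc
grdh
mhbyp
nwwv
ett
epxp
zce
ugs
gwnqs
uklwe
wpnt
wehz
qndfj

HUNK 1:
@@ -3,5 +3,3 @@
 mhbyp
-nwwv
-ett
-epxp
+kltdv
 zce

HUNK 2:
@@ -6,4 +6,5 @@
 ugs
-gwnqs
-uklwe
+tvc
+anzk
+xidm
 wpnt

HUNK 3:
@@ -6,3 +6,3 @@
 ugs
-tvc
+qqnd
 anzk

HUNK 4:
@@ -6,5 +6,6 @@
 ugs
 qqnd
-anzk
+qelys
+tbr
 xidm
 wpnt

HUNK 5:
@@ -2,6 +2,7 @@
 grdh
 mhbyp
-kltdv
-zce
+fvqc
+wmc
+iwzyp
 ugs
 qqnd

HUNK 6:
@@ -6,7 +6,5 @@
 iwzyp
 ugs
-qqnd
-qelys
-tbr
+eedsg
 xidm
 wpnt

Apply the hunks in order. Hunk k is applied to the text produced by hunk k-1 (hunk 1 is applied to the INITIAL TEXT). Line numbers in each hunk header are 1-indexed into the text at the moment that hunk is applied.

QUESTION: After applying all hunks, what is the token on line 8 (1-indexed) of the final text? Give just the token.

Hunk 1: at line 3 remove [nwwv,ett,epxp] add [kltdv] -> 11 lines: jmc grdh mhbyp kltdv zce ugs gwnqs uklwe wpnt wehz qndfj
Hunk 2: at line 6 remove [gwnqs,uklwe] add [tvc,anzk,xidm] -> 12 lines: jmc grdh mhbyp kltdv zce ugs tvc anzk xidm wpnt wehz qndfj
Hunk 3: at line 6 remove [tvc] add [qqnd] -> 12 lines: jmc grdh mhbyp kltdv zce ugs qqnd anzk xidm wpnt wehz qndfj
Hunk 4: at line 6 remove [anzk] add [qelys,tbr] -> 13 lines: jmc grdh mhbyp kltdv zce ugs qqnd qelys tbr xidm wpnt wehz qndfj
Hunk 5: at line 2 remove [kltdv,zce] add [fvqc,wmc,iwzyp] -> 14 lines: jmc grdh mhbyp fvqc wmc iwzyp ugs qqnd qelys tbr xidm wpnt wehz qndfj
Hunk 6: at line 6 remove [qqnd,qelys,tbr] add [eedsg] -> 12 lines: jmc grdh mhbyp fvqc wmc iwzyp ugs eedsg xidm wpnt wehz qndfj
Final line 8: eedsg

Answer: eedsg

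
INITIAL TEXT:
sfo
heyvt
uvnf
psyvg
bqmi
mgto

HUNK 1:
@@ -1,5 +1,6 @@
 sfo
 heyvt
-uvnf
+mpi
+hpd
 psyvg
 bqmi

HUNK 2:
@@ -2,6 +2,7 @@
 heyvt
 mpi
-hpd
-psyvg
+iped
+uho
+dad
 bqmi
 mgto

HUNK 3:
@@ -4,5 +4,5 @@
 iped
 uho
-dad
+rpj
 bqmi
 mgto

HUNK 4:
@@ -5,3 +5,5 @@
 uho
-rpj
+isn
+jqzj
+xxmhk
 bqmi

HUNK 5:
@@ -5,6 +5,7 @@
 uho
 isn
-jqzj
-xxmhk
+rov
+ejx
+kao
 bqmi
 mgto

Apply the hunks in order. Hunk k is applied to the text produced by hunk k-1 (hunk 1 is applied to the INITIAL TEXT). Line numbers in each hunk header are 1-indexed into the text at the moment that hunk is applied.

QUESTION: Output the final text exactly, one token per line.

Answer: sfo
heyvt
mpi
iped
uho
isn
rov
ejx
kao
bqmi
mgto

Derivation:
Hunk 1: at line 1 remove [uvnf] add [mpi,hpd] -> 7 lines: sfo heyvt mpi hpd psyvg bqmi mgto
Hunk 2: at line 2 remove [hpd,psyvg] add [iped,uho,dad] -> 8 lines: sfo heyvt mpi iped uho dad bqmi mgto
Hunk 3: at line 4 remove [dad] add [rpj] -> 8 lines: sfo heyvt mpi iped uho rpj bqmi mgto
Hunk 4: at line 5 remove [rpj] add [isn,jqzj,xxmhk] -> 10 lines: sfo heyvt mpi iped uho isn jqzj xxmhk bqmi mgto
Hunk 5: at line 5 remove [jqzj,xxmhk] add [rov,ejx,kao] -> 11 lines: sfo heyvt mpi iped uho isn rov ejx kao bqmi mgto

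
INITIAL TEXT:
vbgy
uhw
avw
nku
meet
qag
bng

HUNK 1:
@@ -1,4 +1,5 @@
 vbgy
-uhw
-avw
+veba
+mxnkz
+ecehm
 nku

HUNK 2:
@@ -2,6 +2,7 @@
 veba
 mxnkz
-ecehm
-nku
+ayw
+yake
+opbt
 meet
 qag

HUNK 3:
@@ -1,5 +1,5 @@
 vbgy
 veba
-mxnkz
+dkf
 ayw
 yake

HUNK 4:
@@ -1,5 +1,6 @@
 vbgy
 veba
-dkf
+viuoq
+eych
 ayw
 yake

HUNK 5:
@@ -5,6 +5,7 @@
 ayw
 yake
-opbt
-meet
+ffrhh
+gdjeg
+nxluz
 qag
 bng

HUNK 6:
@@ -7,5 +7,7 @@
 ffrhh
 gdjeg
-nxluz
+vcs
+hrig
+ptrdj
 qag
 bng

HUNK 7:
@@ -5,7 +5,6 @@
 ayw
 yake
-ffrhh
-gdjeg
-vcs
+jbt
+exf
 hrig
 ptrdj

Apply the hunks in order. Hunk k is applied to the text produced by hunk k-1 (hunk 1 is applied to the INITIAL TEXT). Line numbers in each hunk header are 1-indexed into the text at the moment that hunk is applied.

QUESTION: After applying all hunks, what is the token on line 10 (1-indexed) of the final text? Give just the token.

Hunk 1: at line 1 remove [uhw,avw] add [veba,mxnkz,ecehm] -> 8 lines: vbgy veba mxnkz ecehm nku meet qag bng
Hunk 2: at line 2 remove [ecehm,nku] add [ayw,yake,opbt] -> 9 lines: vbgy veba mxnkz ayw yake opbt meet qag bng
Hunk 3: at line 1 remove [mxnkz] add [dkf] -> 9 lines: vbgy veba dkf ayw yake opbt meet qag bng
Hunk 4: at line 1 remove [dkf] add [viuoq,eych] -> 10 lines: vbgy veba viuoq eych ayw yake opbt meet qag bng
Hunk 5: at line 5 remove [opbt,meet] add [ffrhh,gdjeg,nxluz] -> 11 lines: vbgy veba viuoq eych ayw yake ffrhh gdjeg nxluz qag bng
Hunk 6: at line 7 remove [nxluz] add [vcs,hrig,ptrdj] -> 13 lines: vbgy veba viuoq eych ayw yake ffrhh gdjeg vcs hrig ptrdj qag bng
Hunk 7: at line 5 remove [ffrhh,gdjeg,vcs] add [jbt,exf] -> 12 lines: vbgy veba viuoq eych ayw yake jbt exf hrig ptrdj qag bng
Final line 10: ptrdj

Answer: ptrdj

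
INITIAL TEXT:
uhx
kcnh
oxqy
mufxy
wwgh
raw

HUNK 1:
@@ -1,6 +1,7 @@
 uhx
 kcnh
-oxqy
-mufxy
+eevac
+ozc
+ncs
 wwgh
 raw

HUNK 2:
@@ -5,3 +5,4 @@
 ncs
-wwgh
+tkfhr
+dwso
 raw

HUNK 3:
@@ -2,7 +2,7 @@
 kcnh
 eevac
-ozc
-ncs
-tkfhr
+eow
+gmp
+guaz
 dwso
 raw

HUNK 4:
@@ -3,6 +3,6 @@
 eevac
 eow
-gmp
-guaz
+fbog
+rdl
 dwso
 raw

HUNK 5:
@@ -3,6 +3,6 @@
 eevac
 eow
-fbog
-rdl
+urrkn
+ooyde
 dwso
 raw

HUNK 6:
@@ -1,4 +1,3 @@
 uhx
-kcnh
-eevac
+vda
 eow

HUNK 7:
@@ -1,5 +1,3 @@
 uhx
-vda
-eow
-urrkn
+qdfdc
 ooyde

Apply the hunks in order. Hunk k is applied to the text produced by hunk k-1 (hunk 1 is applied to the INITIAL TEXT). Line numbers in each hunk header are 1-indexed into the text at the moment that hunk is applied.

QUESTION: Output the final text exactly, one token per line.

Answer: uhx
qdfdc
ooyde
dwso
raw

Derivation:
Hunk 1: at line 1 remove [oxqy,mufxy] add [eevac,ozc,ncs] -> 7 lines: uhx kcnh eevac ozc ncs wwgh raw
Hunk 2: at line 5 remove [wwgh] add [tkfhr,dwso] -> 8 lines: uhx kcnh eevac ozc ncs tkfhr dwso raw
Hunk 3: at line 2 remove [ozc,ncs,tkfhr] add [eow,gmp,guaz] -> 8 lines: uhx kcnh eevac eow gmp guaz dwso raw
Hunk 4: at line 3 remove [gmp,guaz] add [fbog,rdl] -> 8 lines: uhx kcnh eevac eow fbog rdl dwso raw
Hunk 5: at line 3 remove [fbog,rdl] add [urrkn,ooyde] -> 8 lines: uhx kcnh eevac eow urrkn ooyde dwso raw
Hunk 6: at line 1 remove [kcnh,eevac] add [vda] -> 7 lines: uhx vda eow urrkn ooyde dwso raw
Hunk 7: at line 1 remove [vda,eow,urrkn] add [qdfdc] -> 5 lines: uhx qdfdc ooyde dwso raw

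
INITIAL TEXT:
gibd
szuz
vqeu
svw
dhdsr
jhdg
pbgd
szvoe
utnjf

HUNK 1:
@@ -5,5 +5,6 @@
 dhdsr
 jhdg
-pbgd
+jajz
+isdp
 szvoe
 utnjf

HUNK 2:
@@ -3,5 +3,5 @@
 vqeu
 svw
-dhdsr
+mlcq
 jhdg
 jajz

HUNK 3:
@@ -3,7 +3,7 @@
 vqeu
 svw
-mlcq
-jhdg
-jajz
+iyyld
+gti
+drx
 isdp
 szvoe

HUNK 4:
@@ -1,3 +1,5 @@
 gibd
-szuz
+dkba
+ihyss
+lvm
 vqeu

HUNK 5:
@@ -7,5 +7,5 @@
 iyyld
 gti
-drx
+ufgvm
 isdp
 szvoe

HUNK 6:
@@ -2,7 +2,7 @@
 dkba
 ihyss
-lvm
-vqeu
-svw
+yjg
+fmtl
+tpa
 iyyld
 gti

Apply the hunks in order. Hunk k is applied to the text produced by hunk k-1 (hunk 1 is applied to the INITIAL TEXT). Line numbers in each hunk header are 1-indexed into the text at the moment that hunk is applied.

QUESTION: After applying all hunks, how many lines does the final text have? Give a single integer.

Hunk 1: at line 5 remove [pbgd] add [jajz,isdp] -> 10 lines: gibd szuz vqeu svw dhdsr jhdg jajz isdp szvoe utnjf
Hunk 2: at line 3 remove [dhdsr] add [mlcq] -> 10 lines: gibd szuz vqeu svw mlcq jhdg jajz isdp szvoe utnjf
Hunk 3: at line 3 remove [mlcq,jhdg,jajz] add [iyyld,gti,drx] -> 10 lines: gibd szuz vqeu svw iyyld gti drx isdp szvoe utnjf
Hunk 4: at line 1 remove [szuz] add [dkba,ihyss,lvm] -> 12 lines: gibd dkba ihyss lvm vqeu svw iyyld gti drx isdp szvoe utnjf
Hunk 5: at line 7 remove [drx] add [ufgvm] -> 12 lines: gibd dkba ihyss lvm vqeu svw iyyld gti ufgvm isdp szvoe utnjf
Hunk 6: at line 2 remove [lvm,vqeu,svw] add [yjg,fmtl,tpa] -> 12 lines: gibd dkba ihyss yjg fmtl tpa iyyld gti ufgvm isdp szvoe utnjf
Final line count: 12

Answer: 12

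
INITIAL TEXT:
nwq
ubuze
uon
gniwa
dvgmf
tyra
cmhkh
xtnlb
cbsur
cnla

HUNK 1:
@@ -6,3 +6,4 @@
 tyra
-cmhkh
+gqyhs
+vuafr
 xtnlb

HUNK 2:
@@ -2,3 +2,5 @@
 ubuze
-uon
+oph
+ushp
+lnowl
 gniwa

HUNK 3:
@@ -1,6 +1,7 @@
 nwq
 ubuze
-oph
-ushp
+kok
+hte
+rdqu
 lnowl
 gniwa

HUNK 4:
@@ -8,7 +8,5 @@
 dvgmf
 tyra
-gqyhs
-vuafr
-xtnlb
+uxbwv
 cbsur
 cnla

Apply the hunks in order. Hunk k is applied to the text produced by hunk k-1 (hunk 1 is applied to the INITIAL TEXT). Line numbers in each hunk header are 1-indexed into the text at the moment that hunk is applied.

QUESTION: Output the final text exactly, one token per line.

Answer: nwq
ubuze
kok
hte
rdqu
lnowl
gniwa
dvgmf
tyra
uxbwv
cbsur
cnla

Derivation:
Hunk 1: at line 6 remove [cmhkh] add [gqyhs,vuafr] -> 11 lines: nwq ubuze uon gniwa dvgmf tyra gqyhs vuafr xtnlb cbsur cnla
Hunk 2: at line 2 remove [uon] add [oph,ushp,lnowl] -> 13 lines: nwq ubuze oph ushp lnowl gniwa dvgmf tyra gqyhs vuafr xtnlb cbsur cnla
Hunk 3: at line 1 remove [oph,ushp] add [kok,hte,rdqu] -> 14 lines: nwq ubuze kok hte rdqu lnowl gniwa dvgmf tyra gqyhs vuafr xtnlb cbsur cnla
Hunk 4: at line 8 remove [gqyhs,vuafr,xtnlb] add [uxbwv] -> 12 lines: nwq ubuze kok hte rdqu lnowl gniwa dvgmf tyra uxbwv cbsur cnla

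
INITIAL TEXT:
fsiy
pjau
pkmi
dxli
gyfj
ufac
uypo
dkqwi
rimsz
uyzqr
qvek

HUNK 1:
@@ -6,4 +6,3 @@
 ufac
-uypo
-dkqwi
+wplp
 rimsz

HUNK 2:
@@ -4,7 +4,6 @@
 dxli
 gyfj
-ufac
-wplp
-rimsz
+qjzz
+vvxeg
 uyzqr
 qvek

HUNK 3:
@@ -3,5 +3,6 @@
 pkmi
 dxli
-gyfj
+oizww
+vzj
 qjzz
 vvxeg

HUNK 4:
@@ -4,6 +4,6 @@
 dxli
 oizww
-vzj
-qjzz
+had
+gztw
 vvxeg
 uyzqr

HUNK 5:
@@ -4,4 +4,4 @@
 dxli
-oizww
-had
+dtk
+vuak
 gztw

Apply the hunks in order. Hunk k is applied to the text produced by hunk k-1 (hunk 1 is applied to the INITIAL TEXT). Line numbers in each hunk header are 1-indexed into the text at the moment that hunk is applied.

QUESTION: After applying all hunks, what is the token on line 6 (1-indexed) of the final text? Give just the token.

Answer: vuak

Derivation:
Hunk 1: at line 6 remove [uypo,dkqwi] add [wplp] -> 10 lines: fsiy pjau pkmi dxli gyfj ufac wplp rimsz uyzqr qvek
Hunk 2: at line 4 remove [ufac,wplp,rimsz] add [qjzz,vvxeg] -> 9 lines: fsiy pjau pkmi dxli gyfj qjzz vvxeg uyzqr qvek
Hunk 3: at line 3 remove [gyfj] add [oizww,vzj] -> 10 lines: fsiy pjau pkmi dxli oizww vzj qjzz vvxeg uyzqr qvek
Hunk 4: at line 4 remove [vzj,qjzz] add [had,gztw] -> 10 lines: fsiy pjau pkmi dxli oizww had gztw vvxeg uyzqr qvek
Hunk 5: at line 4 remove [oizww,had] add [dtk,vuak] -> 10 lines: fsiy pjau pkmi dxli dtk vuak gztw vvxeg uyzqr qvek
Final line 6: vuak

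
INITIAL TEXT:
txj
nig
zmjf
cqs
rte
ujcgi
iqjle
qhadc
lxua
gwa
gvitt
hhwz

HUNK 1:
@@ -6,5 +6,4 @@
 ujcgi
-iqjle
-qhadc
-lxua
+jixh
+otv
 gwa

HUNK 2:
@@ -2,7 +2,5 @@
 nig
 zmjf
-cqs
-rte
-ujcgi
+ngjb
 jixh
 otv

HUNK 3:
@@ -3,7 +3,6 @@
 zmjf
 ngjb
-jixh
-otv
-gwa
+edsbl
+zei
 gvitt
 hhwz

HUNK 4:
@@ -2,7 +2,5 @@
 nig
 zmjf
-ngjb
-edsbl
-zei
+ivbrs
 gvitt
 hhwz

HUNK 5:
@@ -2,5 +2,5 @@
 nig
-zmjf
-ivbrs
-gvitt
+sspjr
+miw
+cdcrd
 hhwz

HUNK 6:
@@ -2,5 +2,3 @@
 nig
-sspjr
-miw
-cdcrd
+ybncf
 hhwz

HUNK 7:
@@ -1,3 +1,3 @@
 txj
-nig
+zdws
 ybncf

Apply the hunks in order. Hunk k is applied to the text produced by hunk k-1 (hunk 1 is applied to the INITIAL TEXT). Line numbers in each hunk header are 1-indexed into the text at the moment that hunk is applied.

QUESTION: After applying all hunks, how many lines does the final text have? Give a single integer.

Answer: 4

Derivation:
Hunk 1: at line 6 remove [iqjle,qhadc,lxua] add [jixh,otv] -> 11 lines: txj nig zmjf cqs rte ujcgi jixh otv gwa gvitt hhwz
Hunk 2: at line 2 remove [cqs,rte,ujcgi] add [ngjb] -> 9 lines: txj nig zmjf ngjb jixh otv gwa gvitt hhwz
Hunk 3: at line 3 remove [jixh,otv,gwa] add [edsbl,zei] -> 8 lines: txj nig zmjf ngjb edsbl zei gvitt hhwz
Hunk 4: at line 2 remove [ngjb,edsbl,zei] add [ivbrs] -> 6 lines: txj nig zmjf ivbrs gvitt hhwz
Hunk 5: at line 2 remove [zmjf,ivbrs,gvitt] add [sspjr,miw,cdcrd] -> 6 lines: txj nig sspjr miw cdcrd hhwz
Hunk 6: at line 2 remove [sspjr,miw,cdcrd] add [ybncf] -> 4 lines: txj nig ybncf hhwz
Hunk 7: at line 1 remove [nig] add [zdws] -> 4 lines: txj zdws ybncf hhwz
Final line count: 4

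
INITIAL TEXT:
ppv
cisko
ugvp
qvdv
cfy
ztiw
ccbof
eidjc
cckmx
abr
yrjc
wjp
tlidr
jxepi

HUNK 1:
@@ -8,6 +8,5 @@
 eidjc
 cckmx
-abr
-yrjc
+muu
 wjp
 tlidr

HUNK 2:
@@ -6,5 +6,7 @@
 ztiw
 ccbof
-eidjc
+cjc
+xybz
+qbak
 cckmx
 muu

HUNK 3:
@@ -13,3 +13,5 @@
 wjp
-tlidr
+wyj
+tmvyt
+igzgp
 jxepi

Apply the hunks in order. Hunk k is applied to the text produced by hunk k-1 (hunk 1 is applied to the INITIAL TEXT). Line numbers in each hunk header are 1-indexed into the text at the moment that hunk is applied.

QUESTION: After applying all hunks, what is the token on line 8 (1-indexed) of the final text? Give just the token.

Answer: cjc

Derivation:
Hunk 1: at line 8 remove [abr,yrjc] add [muu] -> 13 lines: ppv cisko ugvp qvdv cfy ztiw ccbof eidjc cckmx muu wjp tlidr jxepi
Hunk 2: at line 6 remove [eidjc] add [cjc,xybz,qbak] -> 15 lines: ppv cisko ugvp qvdv cfy ztiw ccbof cjc xybz qbak cckmx muu wjp tlidr jxepi
Hunk 3: at line 13 remove [tlidr] add [wyj,tmvyt,igzgp] -> 17 lines: ppv cisko ugvp qvdv cfy ztiw ccbof cjc xybz qbak cckmx muu wjp wyj tmvyt igzgp jxepi
Final line 8: cjc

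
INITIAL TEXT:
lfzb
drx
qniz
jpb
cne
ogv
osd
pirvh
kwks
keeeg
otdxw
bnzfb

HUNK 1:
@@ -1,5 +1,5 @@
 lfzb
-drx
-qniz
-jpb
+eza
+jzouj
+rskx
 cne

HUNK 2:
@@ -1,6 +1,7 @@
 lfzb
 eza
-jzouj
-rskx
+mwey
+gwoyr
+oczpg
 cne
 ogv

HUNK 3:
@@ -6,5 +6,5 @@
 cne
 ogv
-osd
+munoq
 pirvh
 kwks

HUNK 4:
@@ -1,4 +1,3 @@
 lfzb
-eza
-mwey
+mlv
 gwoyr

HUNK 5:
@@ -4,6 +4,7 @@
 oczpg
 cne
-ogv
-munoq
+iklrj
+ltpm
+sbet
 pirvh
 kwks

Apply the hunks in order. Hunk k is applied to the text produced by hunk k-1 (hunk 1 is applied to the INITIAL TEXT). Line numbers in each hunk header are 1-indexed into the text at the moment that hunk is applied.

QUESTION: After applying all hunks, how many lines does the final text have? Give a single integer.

Answer: 13

Derivation:
Hunk 1: at line 1 remove [drx,qniz,jpb] add [eza,jzouj,rskx] -> 12 lines: lfzb eza jzouj rskx cne ogv osd pirvh kwks keeeg otdxw bnzfb
Hunk 2: at line 1 remove [jzouj,rskx] add [mwey,gwoyr,oczpg] -> 13 lines: lfzb eza mwey gwoyr oczpg cne ogv osd pirvh kwks keeeg otdxw bnzfb
Hunk 3: at line 6 remove [osd] add [munoq] -> 13 lines: lfzb eza mwey gwoyr oczpg cne ogv munoq pirvh kwks keeeg otdxw bnzfb
Hunk 4: at line 1 remove [eza,mwey] add [mlv] -> 12 lines: lfzb mlv gwoyr oczpg cne ogv munoq pirvh kwks keeeg otdxw bnzfb
Hunk 5: at line 4 remove [ogv,munoq] add [iklrj,ltpm,sbet] -> 13 lines: lfzb mlv gwoyr oczpg cne iklrj ltpm sbet pirvh kwks keeeg otdxw bnzfb
Final line count: 13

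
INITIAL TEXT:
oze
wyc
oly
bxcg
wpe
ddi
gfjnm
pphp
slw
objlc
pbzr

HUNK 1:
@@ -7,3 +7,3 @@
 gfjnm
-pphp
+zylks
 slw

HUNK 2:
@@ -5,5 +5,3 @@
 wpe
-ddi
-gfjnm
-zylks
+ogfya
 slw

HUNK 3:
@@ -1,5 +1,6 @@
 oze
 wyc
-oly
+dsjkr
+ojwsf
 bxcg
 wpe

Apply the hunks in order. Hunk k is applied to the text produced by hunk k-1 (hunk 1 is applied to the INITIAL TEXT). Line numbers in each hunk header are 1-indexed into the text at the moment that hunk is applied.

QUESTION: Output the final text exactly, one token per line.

Answer: oze
wyc
dsjkr
ojwsf
bxcg
wpe
ogfya
slw
objlc
pbzr

Derivation:
Hunk 1: at line 7 remove [pphp] add [zylks] -> 11 lines: oze wyc oly bxcg wpe ddi gfjnm zylks slw objlc pbzr
Hunk 2: at line 5 remove [ddi,gfjnm,zylks] add [ogfya] -> 9 lines: oze wyc oly bxcg wpe ogfya slw objlc pbzr
Hunk 3: at line 1 remove [oly] add [dsjkr,ojwsf] -> 10 lines: oze wyc dsjkr ojwsf bxcg wpe ogfya slw objlc pbzr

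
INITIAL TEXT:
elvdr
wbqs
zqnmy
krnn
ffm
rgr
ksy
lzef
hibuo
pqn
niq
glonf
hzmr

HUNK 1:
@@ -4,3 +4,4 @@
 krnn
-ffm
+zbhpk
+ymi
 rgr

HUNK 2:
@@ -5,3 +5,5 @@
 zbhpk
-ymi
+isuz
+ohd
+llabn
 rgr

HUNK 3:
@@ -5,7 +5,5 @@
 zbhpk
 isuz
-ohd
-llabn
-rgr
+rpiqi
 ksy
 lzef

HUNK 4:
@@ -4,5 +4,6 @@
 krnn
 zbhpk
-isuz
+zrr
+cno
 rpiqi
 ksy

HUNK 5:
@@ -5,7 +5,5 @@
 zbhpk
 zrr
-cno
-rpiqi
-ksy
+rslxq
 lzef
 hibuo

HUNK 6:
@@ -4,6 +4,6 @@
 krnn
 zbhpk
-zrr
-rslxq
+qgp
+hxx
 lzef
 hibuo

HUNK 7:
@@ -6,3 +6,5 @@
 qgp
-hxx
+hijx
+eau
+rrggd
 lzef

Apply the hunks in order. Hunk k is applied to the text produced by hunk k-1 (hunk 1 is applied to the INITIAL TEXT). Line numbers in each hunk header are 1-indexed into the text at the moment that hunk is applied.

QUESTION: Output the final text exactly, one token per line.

Answer: elvdr
wbqs
zqnmy
krnn
zbhpk
qgp
hijx
eau
rrggd
lzef
hibuo
pqn
niq
glonf
hzmr

Derivation:
Hunk 1: at line 4 remove [ffm] add [zbhpk,ymi] -> 14 lines: elvdr wbqs zqnmy krnn zbhpk ymi rgr ksy lzef hibuo pqn niq glonf hzmr
Hunk 2: at line 5 remove [ymi] add [isuz,ohd,llabn] -> 16 lines: elvdr wbqs zqnmy krnn zbhpk isuz ohd llabn rgr ksy lzef hibuo pqn niq glonf hzmr
Hunk 3: at line 5 remove [ohd,llabn,rgr] add [rpiqi] -> 14 lines: elvdr wbqs zqnmy krnn zbhpk isuz rpiqi ksy lzef hibuo pqn niq glonf hzmr
Hunk 4: at line 4 remove [isuz] add [zrr,cno] -> 15 lines: elvdr wbqs zqnmy krnn zbhpk zrr cno rpiqi ksy lzef hibuo pqn niq glonf hzmr
Hunk 5: at line 5 remove [cno,rpiqi,ksy] add [rslxq] -> 13 lines: elvdr wbqs zqnmy krnn zbhpk zrr rslxq lzef hibuo pqn niq glonf hzmr
Hunk 6: at line 4 remove [zrr,rslxq] add [qgp,hxx] -> 13 lines: elvdr wbqs zqnmy krnn zbhpk qgp hxx lzef hibuo pqn niq glonf hzmr
Hunk 7: at line 6 remove [hxx] add [hijx,eau,rrggd] -> 15 lines: elvdr wbqs zqnmy krnn zbhpk qgp hijx eau rrggd lzef hibuo pqn niq glonf hzmr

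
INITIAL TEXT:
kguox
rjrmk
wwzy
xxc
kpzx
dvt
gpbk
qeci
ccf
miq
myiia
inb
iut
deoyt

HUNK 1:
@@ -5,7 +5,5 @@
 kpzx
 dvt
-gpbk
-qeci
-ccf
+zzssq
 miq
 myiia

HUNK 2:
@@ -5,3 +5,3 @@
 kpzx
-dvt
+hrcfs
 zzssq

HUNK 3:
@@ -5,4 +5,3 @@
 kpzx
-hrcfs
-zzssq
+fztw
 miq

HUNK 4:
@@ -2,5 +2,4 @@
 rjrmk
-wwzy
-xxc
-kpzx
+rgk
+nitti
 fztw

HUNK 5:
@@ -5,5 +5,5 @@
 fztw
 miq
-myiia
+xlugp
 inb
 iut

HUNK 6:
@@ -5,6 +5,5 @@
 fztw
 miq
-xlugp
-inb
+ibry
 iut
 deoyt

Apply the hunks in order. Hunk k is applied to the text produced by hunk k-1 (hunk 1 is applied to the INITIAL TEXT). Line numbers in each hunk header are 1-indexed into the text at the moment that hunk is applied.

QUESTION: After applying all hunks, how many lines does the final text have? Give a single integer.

Hunk 1: at line 5 remove [gpbk,qeci,ccf] add [zzssq] -> 12 lines: kguox rjrmk wwzy xxc kpzx dvt zzssq miq myiia inb iut deoyt
Hunk 2: at line 5 remove [dvt] add [hrcfs] -> 12 lines: kguox rjrmk wwzy xxc kpzx hrcfs zzssq miq myiia inb iut deoyt
Hunk 3: at line 5 remove [hrcfs,zzssq] add [fztw] -> 11 lines: kguox rjrmk wwzy xxc kpzx fztw miq myiia inb iut deoyt
Hunk 4: at line 2 remove [wwzy,xxc,kpzx] add [rgk,nitti] -> 10 lines: kguox rjrmk rgk nitti fztw miq myiia inb iut deoyt
Hunk 5: at line 5 remove [myiia] add [xlugp] -> 10 lines: kguox rjrmk rgk nitti fztw miq xlugp inb iut deoyt
Hunk 6: at line 5 remove [xlugp,inb] add [ibry] -> 9 lines: kguox rjrmk rgk nitti fztw miq ibry iut deoyt
Final line count: 9

Answer: 9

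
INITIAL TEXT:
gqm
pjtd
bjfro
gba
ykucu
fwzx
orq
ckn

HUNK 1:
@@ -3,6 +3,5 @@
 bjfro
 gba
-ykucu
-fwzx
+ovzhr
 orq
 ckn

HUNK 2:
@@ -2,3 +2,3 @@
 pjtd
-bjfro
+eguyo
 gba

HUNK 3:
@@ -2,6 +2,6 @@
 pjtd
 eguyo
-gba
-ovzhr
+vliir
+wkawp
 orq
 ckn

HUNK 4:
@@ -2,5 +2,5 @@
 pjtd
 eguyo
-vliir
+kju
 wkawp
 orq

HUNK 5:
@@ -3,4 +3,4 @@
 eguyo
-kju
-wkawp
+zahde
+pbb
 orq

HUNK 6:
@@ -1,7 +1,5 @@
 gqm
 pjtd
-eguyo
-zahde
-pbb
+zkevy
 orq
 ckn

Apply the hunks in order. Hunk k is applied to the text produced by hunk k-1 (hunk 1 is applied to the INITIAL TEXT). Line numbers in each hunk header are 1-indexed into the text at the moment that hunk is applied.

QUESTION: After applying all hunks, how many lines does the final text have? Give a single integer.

Hunk 1: at line 3 remove [ykucu,fwzx] add [ovzhr] -> 7 lines: gqm pjtd bjfro gba ovzhr orq ckn
Hunk 2: at line 2 remove [bjfro] add [eguyo] -> 7 lines: gqm pjtd eguyo gba ovzhr orq ckn
Hunk 3: at line 2 remove [gba,ovzhr] add [vliir,wkawp] -> 7 lines: gqm pjtd eguyo vliir wkawp orq ckn
Hunk 4: at line 2 remove [vliir] add [kju] -> 7 lines: gqm pjtd eguyo kju wkawp orq ckn
Hunk 5: at line 3 remove [kju,wkawp] add [zahde,pbb] -> 7 lines: gqm pjtd eguyo zahde pbb orq ckn
Hunk 6: at line 1 remove [eguyo,zahde,pbb] add [zkevy] -> 5 lines: gqm pjtd zkevy orq ckn
Final line count: 5

Answer: 5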